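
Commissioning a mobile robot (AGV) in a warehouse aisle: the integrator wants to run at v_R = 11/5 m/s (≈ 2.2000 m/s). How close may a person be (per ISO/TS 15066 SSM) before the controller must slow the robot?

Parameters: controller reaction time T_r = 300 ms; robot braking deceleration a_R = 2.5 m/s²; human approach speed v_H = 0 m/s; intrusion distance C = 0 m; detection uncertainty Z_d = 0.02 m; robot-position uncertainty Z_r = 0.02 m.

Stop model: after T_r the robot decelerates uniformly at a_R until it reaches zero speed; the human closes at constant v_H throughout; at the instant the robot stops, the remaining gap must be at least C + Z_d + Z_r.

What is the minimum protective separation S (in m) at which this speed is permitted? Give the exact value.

S_min = 417/250 m = 1.6680 m

braking lasts T_s = (11/5)/(5/2) = 0.8800 s
robot covers v_R·T_r = 2.2000·0.3000 = 0.6600 m before braking
robot covers 2.2000·0.8800 − ½·2.5000·0.8800² = 0.9680 m while stopping
human over T_r+T_s: 0.0000·(0.3000+0.8800) = 0.0000 m
margins: 0.0000+0.0200+0.0200 = 0.0400 m
S_min ≈ 0.6600+0.9680+0.0000+0.0400  ⇒  S_min = 417/250 m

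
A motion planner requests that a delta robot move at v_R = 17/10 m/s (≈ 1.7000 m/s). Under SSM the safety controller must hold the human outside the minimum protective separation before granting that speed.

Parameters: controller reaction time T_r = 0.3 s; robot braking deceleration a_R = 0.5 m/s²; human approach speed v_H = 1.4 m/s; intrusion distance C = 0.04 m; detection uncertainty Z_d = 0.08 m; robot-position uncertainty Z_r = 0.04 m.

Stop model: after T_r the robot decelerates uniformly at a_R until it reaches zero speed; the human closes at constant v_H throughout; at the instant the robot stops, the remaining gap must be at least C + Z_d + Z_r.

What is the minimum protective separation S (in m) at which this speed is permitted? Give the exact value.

S_min = 437/50 m = 8.7400 m

stop time T_s = (17/10)/(1/2) = 3.4000 s
robot in T_r: 1.7000·0.3000 = 0.5100 m
robot under decel: 1.7000²/(2·0.5000) = 2.8900 m
person approaches 1.4000·(0.3000+3.4000) = 5.1800 m
margins: 0.0400+0.0800+0.0400 = 0.1600 m
S_min ≈ 0.5100+2.8900+5.1800+0.1600  ⇒  S_min = 437/50 m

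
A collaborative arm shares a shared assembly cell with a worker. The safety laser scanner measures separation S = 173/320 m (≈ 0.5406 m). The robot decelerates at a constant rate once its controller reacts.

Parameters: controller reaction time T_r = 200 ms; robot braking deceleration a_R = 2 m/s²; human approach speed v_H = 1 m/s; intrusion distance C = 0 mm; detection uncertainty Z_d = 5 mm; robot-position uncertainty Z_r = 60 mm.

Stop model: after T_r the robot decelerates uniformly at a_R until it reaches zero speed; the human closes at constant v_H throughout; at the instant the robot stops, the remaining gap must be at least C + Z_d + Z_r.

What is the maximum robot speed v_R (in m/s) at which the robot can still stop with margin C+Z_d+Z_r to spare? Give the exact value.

v_R_max = 7/20 m/s = 0.3500 m/s

quadratic (1/4)·v² + (7/10)·v + (-441/1600) = 0
  disc = (7/10)² − 4·(1/4)·(-441/1600) = 49/64 ; √disc = 7/8
  v_R = (−(7/10) + 7/8) / (2·(1/4)) = 7/20 m/s
check:
T_s = v_R/a_R = (7/20)/2 = 0.1750 s
robot covers v_R·T_r = 0.3500·0.2000 = 0.0700 m before braking
braking distance = 0.3500²/(2·2.0000) = 0.0306 m
human over T_r+T_s: 1.0000·(0.2000+0.1750) = 0.3750 m
C+Z_d+Z_r = 0.0000+0.0050+0.0600 = 0.0650 m
sum ≈ 0.0700+0.0306+0.3750+0.0650 ≈ 0.5406 m = S ✓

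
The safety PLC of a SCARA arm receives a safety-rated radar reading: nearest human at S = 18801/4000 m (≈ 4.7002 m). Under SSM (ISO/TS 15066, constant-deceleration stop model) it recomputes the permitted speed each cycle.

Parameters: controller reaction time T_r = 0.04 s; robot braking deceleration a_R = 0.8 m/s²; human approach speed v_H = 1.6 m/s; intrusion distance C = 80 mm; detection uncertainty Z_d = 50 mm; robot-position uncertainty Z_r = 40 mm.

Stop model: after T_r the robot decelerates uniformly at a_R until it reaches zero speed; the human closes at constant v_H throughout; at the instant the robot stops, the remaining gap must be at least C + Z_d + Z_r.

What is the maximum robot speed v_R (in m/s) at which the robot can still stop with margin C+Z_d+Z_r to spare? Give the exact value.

collect terms ⇒ (5/8)·v_R² + (51/25)·v_R + (-3573/800) = 0
  disc = (51/25)² − 4·(5/8)·(-3573/800) = 613089/40000 ; √disc = 783/200
  v_R = (−(51/25) + 783/200) / (2·(5/8)) = 3/2 m/s
check:
braking lasts T_s = (3/2)/(4/5) = 1.8750 s
robot in T_r: 1.5000·0.0400 = 0.0600 m
robot covers 1.5000·1.8750 − ½·0.8000·1.8750² = 1.4062 m while stopping
human closes 1.6000·1.9150 = 3.0640 m
margins: 0.0800+0.0500+0.0400 = 0.1700 m
sum ≈ 0.0600+1.4062+3.0640+0.1700 ≈ 4.7002 m = S ✓

v_R_max = 3/2 m/s = 1.5000 m/s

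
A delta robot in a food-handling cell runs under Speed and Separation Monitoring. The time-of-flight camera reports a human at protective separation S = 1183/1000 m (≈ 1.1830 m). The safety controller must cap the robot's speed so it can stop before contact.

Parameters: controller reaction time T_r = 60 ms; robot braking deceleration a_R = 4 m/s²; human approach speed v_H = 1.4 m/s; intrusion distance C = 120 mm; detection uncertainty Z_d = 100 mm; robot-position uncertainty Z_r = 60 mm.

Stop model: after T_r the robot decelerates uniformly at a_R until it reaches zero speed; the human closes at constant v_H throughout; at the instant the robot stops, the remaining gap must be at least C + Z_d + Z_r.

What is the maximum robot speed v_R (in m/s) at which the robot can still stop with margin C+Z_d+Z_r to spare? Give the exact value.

v_R_max = 7/5 m/s = 1.4000 m/s

collect terms ⇒ (1/8)·v_R² + (41/100)·v_R + (-819/1000) = 0
  disc = (41/100)² − 4·(1/8)·(-819/1000) = 361/625 ; √disc = 19/25
  v_R = (−(41/100) + 19/25) / (2·(1/8)) = 7/5 m/s
check:
stop time T_s = (7/5)/4 = 0.3500 s
reaction-phase robot travel = 1.4000·0.0600 = 0.0840 m
robot under decel: 1.4000²/(2·4.0000) = 0.2450 m
human closes 1.4000·0.4100 = 0.5740 m
margins: 0.1200+0.1000+0.0600 = 0.2800 m
sum ≈ 0.0840+0.2450+0.5740+0.2800 ≈ 1.1830 m = S ✓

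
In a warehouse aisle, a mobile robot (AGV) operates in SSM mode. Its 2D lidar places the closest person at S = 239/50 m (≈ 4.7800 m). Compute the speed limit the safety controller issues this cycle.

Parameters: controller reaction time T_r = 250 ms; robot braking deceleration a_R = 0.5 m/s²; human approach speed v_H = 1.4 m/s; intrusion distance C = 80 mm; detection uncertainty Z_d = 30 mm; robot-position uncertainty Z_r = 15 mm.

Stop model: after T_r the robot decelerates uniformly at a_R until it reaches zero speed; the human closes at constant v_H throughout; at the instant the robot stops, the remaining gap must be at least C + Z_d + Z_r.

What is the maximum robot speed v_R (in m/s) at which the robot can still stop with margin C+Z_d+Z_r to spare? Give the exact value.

v_R_max = 21/20 m/s = 1.0500 m/s

quadratic (1)·v² + (61/20)·v + (-861/200) = 0
  disc = (61/20)² − 4·(1)·(-861/200) = 10609/400 ; √disc = 103/20
  v_R = (−(61/20) + 103/20) / (2·(1)) = 21/20 m/s
check:
T_s = v_R/a_R = (21/20)/(1/2) = 2.1000 s
reaction-phase robot travel = 1.0500·0.2500 = 0.2625 m
robot covers 1.0500·2.1000 − ½·0.5000·2.1000² = 1.1025 m while stopping
person approaches 1.4000·(0.2500+2.1000) = 3.2900 m
margins: 0.0800+0.0300+0.0150 = 0.1250 m
sum ≈ 0.2625+1.1025+3.2900+0.1250 ≈ 4.7800 m = S ✓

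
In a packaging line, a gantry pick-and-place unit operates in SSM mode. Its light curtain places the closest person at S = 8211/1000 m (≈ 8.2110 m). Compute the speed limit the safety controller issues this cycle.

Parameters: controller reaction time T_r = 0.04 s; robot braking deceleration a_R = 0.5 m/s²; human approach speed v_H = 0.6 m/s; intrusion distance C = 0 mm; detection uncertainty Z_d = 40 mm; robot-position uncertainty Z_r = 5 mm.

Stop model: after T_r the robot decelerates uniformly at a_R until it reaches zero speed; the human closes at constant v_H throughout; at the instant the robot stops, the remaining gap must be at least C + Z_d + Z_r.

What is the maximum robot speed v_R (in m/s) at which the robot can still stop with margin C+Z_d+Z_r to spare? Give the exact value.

collect terms ⇒ (1)·v_R² + (31/25)·v_R + (-4071/500) = 0
  disc = (31/25)² − 4·(1)·(-4071/500) = 21316/625 ; √disc = 146/25
  v_R = (−(31/25) + 146/25) / (2·(1)) = 23/10 m/s
check:
stop time T_s = (23/10)/(1/2) = 4.6000 s
robot covers v_R·T_r = 2.3000·0.0400 = 0.0920 m before braking
robot covers 2.3000·4.6000 − ½·0.5000·4.6000² = 5.2900 m while stopping
human closes 0.6000·4.6400 = 2.7840 m
margins: 0.0000+0.0400+0.0050 = 0.0450 m
sum ≈ 0.0920+5.2900+2.7840+0.0450 ≈ 8.2110 m = S ✓

v_R_max = 23/10 m/s = 2.3000 m/s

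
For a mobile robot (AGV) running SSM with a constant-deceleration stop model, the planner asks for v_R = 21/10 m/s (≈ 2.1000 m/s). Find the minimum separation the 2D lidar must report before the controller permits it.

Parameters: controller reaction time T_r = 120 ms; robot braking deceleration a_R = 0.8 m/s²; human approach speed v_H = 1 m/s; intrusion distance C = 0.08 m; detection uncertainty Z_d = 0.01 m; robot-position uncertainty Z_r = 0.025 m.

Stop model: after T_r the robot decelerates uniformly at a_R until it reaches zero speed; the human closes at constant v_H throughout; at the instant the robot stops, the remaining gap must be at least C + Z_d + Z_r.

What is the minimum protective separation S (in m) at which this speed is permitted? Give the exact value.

S_min = 23473/4000 m = 5.8682 m

braking lasts T_s = (21/10)/(4/5) = 2.6250 s
reaction-phase robot travel = 2.1000·0.1200 = 0.2520 m
braking distance = 2.1000²/(2·0.8000) = 2.7563 m
person approaches 1.0000·(0.1200+2.6250) = 2.7450 m
C+Z_d+Z_r = 0.0800+0.0100+0.0250 = 0.1150 m
S_min ≈ 0.2520+2.7563+2.7450+0.1150  ⇒  S_min = 23473/4000 m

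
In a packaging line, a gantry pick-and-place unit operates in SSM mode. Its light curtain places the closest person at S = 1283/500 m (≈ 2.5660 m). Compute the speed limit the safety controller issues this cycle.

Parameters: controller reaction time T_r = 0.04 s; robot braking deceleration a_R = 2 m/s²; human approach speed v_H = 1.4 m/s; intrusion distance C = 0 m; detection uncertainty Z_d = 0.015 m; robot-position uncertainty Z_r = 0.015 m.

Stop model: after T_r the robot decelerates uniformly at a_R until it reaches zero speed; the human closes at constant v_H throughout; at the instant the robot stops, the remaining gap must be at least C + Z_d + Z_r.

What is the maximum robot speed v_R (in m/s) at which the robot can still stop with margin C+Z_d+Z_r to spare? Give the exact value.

v_R_max = 2 m/s = 2.0000 m/s

quadratic (1/4)·v² + (37/50)·v + (-62/25) = 0
  disc = (37/50)² − 4·(1/4)·(-62/25) = 7569/2500 ; √disc = 87/50
  v_R = (−(37/50) + 87/50) / (2·(1/4)) = 2 m/s
check:
T_s = v_R/a_R = 2/2 = 1.0000 s
robot covers v_R·T_r = 2.0000·0.0400 = 0.0800 m before braking
robot covers 2.0000·1.0000 − ½·2.0000·1.0000² = 1.0000 m while stopping
human closes 1.4000·1.0400 = 1.4560 m
residual clearance needed = 0.0000+0.0150+0.0150 = 0.0300 m
sum ≈ 0.0800+1.0000+1.4560+0.0300 ≈ 2.5660 m = S ✓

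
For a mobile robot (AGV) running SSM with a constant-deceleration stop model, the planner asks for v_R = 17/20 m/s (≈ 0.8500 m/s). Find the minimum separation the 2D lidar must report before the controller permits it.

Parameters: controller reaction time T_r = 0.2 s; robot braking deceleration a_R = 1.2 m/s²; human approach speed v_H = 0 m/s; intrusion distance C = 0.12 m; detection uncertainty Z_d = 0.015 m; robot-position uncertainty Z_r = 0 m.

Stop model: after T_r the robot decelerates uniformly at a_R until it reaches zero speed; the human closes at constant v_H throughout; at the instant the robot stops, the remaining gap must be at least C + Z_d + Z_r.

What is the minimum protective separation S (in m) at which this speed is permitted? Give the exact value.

stop time T_s = (17/20)/(6/5) = 0.7083 s
robot covers v_R·T_r = 0.8500·0.2000 = 0.1700 m before braking
robot covers 0.8500·0.7083 − ½·1.2000·0.7083² = 0.3010 m while stopping
human over T_r+T_s: 0.0000·(0.2000+0.7083) = 0.0000 m
C+Z_d+Z_r = 0.1200+0.0150+0.0000 = 0.1350 m
S_min ≈ 0.1700+0.3010+0.0000+0.1350  ⇒  S_min = 2909/4800 m

S_min = 2909/4800 m = 0.6060 m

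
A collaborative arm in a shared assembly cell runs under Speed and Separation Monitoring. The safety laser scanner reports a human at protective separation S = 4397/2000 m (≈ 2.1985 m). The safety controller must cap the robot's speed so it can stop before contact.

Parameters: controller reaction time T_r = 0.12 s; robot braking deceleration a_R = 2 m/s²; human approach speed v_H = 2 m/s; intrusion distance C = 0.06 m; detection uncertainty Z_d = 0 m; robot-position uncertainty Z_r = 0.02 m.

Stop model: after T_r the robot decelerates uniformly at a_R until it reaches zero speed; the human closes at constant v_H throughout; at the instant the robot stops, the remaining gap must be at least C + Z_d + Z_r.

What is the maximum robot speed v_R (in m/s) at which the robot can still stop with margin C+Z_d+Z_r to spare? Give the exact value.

v_R_max = 13/10 m/s = 1.3000 m/s

collect terms ⇒ (1/4)·v_R² + (28/25)·v_R + (-3757/2000) = 0
  disc = (28/25)² − 4·(1/4)·(-3757/2000) = 31329/10000 ; √disc = 177/100
  v_R = (−(28/25) + 177/100) / (2·(1/4)) = 13/10 m/s
check:
T_s = v_R/a_R = (13/10)/2 = 0.6500 s
reaction-phase robot travel = 1.3000·0.1200 = 0.1560 m
braking distance = 1.3000²/(2·2.0000) = 0.4225 m
human closes 2.0000·0.7700 = 1.5400 m
residual clearance needed = 0.0600+0.0000+0.0200 = 0.0800 m
sum ≈ 0.1560+0.4225+1.5400+0.0800 ≈ 2.1985 m = S ✓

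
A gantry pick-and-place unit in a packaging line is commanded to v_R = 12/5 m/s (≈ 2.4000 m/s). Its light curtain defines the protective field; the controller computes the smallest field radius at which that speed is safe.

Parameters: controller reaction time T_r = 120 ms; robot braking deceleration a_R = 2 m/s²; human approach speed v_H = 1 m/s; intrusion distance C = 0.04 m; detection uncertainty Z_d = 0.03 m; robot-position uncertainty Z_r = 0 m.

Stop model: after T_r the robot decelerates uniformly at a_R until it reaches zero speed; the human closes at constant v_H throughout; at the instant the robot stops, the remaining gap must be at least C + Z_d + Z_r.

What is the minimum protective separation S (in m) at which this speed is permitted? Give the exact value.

S_min = 1559/500 m = 3.1180 m

braking lasts T_s = (12/5)/2 = 1.2000 s
robot in T_r: 2.4000·0.1200 = 0.2880 m
braking distance = 2.4000²/(2·2.0000) = 1.4400 m
human over T_r+T_s: 1.0000·(0.1200+1.2000) = 1.3200 m
margins: 0.0400+0.0300+0.0000 = 0.0700 m
S_min ≈ 0.2880+1.4400+1.3200+0.0700  ⇒  S_min = 1559/500 m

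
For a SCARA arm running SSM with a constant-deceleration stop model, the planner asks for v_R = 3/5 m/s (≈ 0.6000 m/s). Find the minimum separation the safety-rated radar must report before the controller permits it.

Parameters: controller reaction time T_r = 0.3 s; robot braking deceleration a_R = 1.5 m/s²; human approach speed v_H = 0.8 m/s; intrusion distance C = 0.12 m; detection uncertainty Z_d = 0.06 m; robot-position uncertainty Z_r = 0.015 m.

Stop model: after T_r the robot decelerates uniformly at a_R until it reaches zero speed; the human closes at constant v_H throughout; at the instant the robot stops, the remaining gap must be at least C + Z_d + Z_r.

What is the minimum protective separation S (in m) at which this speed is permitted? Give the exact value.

braking lasts T_s = (3/5)/(3/2) = 0.4000 s
robot covers v_R·T_r = 0.6000·0.3000 = 0.1800 m before braking
robot covers 0.6000·0.4000 − ½·1.5000·0.4000² = 0.1200 m while stopping
human over T_r+T_s: 0.8000·(0.3000+0.4000) = 0.5600 m
residual clearance needed = 0.1200+0.0600+0.0150 = 0.1950 m
S_min ≈ 0.1800+0.1200+0.5600+0.1950  ⇒  S_min = 211/200 m

S_min = 211/200 m = 1.0550 m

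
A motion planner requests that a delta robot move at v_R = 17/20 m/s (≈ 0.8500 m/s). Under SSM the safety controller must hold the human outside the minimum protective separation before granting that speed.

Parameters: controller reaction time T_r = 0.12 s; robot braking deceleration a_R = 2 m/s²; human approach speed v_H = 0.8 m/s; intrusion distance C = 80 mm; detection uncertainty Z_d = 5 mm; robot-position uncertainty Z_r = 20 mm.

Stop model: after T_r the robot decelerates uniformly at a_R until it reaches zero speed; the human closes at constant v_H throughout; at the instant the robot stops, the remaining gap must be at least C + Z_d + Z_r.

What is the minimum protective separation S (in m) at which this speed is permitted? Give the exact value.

T_s = v_R/a_R = (17/20)/2 = 0.4250 s
robot in T_r: 0.8500·0.1200 = 0.1020 m
robot under decel: 0.8500²/(2·2.0000) = 0.1806 m
human over T_r+T_s: 0.8000·(0.1200+0.4250) = 0.4360 m
margins: 0.0800+0.0050+0.0200 = 0.1050 m
S_min ≈ 0.1020+0.1806+0.4360+0.1050  ⇒  S_min = 6589/8000 m

S_min = 6589/8000 m = 0.8236 m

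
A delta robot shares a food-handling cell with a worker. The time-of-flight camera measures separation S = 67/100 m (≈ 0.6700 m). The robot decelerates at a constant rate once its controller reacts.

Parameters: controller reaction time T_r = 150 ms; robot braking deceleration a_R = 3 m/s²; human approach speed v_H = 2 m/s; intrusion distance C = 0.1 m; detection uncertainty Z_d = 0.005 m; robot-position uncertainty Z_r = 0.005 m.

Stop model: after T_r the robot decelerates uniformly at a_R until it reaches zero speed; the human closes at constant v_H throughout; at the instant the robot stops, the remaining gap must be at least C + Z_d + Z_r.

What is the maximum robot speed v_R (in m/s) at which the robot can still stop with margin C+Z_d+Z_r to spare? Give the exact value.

v_R_max = 3/10 m/s = 0.3000 m/s

at the boundary: (1/6)·v² + (49/60)·v + (-13/50) = 0
  disc = (49/60)² − 4·(1/6)·(-13/50) = 121/144 ; √disc = 11/12
  v_R = (−(49/60) + 11/12) / (2·(1/6)) = 3/10 m/s
check:
braking lasts T_s = (3/10)/3 = 0.1000 s
robot covers v_R·T_r = 0.3000·0.1500 = 0.0450 m before braking
braking distance = 0.3000²/(2·3.0000) = 0.0150 m
human over T_r+T_s: 2.0000·(0.1500+0.1000) = 0.5000 m
residual clearance needed = 0.1000+0.0050+0.0050 = 0.1100 m
sum ≈ 0.0450+0.0150+0.5000+0.1100 ≈ 0.6700 m = S ✓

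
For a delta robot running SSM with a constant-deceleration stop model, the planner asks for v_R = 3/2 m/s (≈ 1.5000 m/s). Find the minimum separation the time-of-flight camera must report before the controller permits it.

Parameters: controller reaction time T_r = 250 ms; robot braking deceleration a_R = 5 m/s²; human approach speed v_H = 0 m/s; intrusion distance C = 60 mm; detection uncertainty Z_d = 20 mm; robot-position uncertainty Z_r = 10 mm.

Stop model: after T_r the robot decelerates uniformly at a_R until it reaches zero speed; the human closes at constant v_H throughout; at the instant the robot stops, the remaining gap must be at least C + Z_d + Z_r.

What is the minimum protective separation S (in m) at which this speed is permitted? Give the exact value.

S_min = 69/100 m = 0.6900 m

T_s = v_R/a_R = (3/2)/5 = 0.3000 s
reaction-phase robot travel = 1.5000·0.2500 = 0.3750 m
robot under decel: 1.5000²/(2·5.0000) = 0.2250 m
human over T_r+T_s: 0.0000·(0.2500+0.3000) = 0.0000 m
margins: 0.0600+0.0200+0.0100 = 0.0900 m
S_min ≈ 0.3750+0.2250+0.0000+0.0900  ⇒  S_min = 69/100 m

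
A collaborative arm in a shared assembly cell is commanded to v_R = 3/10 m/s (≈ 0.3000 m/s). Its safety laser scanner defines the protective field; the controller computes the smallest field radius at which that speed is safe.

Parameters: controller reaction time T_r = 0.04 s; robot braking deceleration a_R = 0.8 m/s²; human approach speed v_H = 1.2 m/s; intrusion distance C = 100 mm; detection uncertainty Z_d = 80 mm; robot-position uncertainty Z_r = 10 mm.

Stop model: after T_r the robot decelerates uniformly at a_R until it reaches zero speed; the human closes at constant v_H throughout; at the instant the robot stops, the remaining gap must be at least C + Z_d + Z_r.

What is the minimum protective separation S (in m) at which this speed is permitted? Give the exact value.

S_min = 121/160 m = 0.7562 m

braking lasts T_s = (3/10)/(4/5) = 0.3750 s
robot in T_r: 0.3000·0.0400 = 0.0120 m
braking distance = 0.3000²/(2·0.8000) = 0.0563 m
person approaches 1.2000·(0.0400+0.3750) = 0.4980 m
C+Z_d+Z_r = 0.1000+0.0800+0.0100 = 0.1900 m
S_min ≈ 0.0120+0.0563+0.4980+0.1900  ⇒  S_min = 121/160 m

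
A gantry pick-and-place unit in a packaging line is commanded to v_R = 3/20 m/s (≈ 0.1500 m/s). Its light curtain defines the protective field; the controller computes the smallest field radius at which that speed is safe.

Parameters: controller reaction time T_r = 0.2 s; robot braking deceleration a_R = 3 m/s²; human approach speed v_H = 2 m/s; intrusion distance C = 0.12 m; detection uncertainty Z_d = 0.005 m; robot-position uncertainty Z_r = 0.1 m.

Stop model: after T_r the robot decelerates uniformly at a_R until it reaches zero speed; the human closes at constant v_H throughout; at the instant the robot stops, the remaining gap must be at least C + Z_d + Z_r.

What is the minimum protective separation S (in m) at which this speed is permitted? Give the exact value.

braking lasts T_s = (3/20)/3 = 0.0500 s
reaction-phase robot travel = 0.1500·0.2000 = 0.0300 m
robot covers 0.1500·0.0500 − ½·3.0000·0.0500² = 0.0037 m while stopping
human closes 2.0000·0.2500 = 0.5000 m
margins: 0.1200+0.0050+0.1000 = 0.2250 m
S_min ≈ 0.0300+0.0037+0.5000+0.2250  ⇒  S_min = 607/800 m

S_min = 607/800 m = 0.7588 m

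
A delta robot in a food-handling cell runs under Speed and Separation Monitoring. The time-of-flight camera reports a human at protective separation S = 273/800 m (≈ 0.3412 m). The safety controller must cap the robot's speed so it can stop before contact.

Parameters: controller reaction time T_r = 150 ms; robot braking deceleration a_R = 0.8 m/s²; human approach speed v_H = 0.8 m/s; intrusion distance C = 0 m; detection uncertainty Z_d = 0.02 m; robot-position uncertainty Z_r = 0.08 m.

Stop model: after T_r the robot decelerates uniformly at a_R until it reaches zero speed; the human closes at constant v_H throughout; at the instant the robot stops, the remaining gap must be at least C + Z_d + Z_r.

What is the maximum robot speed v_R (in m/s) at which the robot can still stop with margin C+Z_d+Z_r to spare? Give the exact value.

quadratic (5/8)·v² + (23/20)·v + (-97/800) = 0
  disc = (23/20)² − 4·(5/8)·(-97/800) = 2601/1600 ; √disc = 51/40
  v_R = (−(23/20) + 51/40) / (2·(5/8)) = 1/10 m/s
check:
stop time T_s = (1/10)/(4/5) = 0.1250 s
robot in T_r: 0.1000·0.1500 = 0.0150 m
robot under decel: 0.1000²/(2·0.8000) = 0.0063 m
person approaches 0.8000·(0.1500+0.1250) = 0.2200 m
residual clearance needed = 0.0000+0.0200+0.0800 = 0.1000 m
sum ≈ 0.0150+0.0063+0.2200+0.1000 ≈ 0.3412 m = S ✓

v_R_max = 1/10 m/s = 0.1000 m/s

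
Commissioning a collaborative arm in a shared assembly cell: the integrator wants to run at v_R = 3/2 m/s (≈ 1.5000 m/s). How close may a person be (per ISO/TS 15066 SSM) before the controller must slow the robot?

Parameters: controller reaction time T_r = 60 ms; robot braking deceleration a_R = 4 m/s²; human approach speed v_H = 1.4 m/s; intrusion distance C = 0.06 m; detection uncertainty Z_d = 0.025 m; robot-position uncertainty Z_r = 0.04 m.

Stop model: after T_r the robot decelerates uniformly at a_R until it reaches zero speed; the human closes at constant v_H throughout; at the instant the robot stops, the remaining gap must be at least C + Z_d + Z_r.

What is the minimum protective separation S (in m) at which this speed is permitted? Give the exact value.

braking lasts T_s = (3/2)/4 = 0.3750 s
reaction-phase robot travel = 1.5000·0.0600 = 0.0900 m
braking distance = 1.5000²/(2·4.0000) = 0.2812 m
person approaches 1.4000·(0.0600+0.3750) = 0.6090 m
residual clearance needed = 0.0600+0.0250+0.0400 = 0.1250 m
S_min ≈ 0.0900+0.2812+0.6090+0.1250  ⇒  S_min = 4421/4000 m

S_min = 4421/4000 m = 1.1053 m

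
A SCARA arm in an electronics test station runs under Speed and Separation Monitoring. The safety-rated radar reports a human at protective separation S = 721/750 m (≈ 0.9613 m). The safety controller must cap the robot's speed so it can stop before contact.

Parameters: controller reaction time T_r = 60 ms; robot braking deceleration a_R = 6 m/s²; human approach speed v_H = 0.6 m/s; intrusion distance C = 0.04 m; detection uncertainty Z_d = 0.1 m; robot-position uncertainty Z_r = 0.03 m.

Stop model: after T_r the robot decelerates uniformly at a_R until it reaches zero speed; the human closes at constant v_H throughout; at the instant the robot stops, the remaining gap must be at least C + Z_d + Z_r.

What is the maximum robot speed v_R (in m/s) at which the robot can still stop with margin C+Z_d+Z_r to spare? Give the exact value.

v_R_max = 11/5 m/s = 2.2000 m/s

collect terms ⇒ (1/12)·v_R² + (4/25)·v_R + (-1133/1500) = 0
  disc = (4/25)² − 4·(1/12)·(-1133/1500) = 6241/22500 ; √disc = 79/150
  v_R = (−(4/25) + 79/150) / (2·(1/12)) = 11/5 m/s
check:
T_s = v_R/a_R = (11/5)/6 = 0.3667 s
robot in T_r: 2.2000·0.0600 = 0.1320 m
robot under decel: 2.2000²/(2·6.0000) = 0.4033 m
person approaches 0.6000·(0.0600+0.3667) = 0.2560 m
margins: 0.0400+0.1000+0.0300 = 0.1700 m
sum ≈ 0.1320+0.4033+0.2560+0.1700 ≈ 0.9613 m = S ✓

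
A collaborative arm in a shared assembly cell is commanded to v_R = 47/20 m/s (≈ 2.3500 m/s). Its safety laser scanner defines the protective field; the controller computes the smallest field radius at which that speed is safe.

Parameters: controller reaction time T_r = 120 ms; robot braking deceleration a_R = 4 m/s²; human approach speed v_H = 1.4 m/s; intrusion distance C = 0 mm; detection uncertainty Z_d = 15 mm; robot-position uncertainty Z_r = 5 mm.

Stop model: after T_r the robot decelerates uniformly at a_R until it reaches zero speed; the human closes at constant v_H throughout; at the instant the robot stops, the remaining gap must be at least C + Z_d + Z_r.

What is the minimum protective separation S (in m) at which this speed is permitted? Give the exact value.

T_s = v_R/a_R = (47/20)/4 = 0.5875 s
robot covers v_R·T_r = 2.3500·0.1200 = 0.2820 m before braking
robot covers 2.3500·0.5875 − ½·4.0000·0.5875² = 0.6903 m while stopping
human over T_r+T_s: 1.4000·(0.1200+0.5875) = 0.9905 m
margins: 0.0000+0.0150+0.0050 = 0.0200 m
S_min ≈ 0.2820+0.6903+0.9905+0.0200  ⇒  S_min = 1269/640 m

S_min = 1269/640 m = 1.9828 m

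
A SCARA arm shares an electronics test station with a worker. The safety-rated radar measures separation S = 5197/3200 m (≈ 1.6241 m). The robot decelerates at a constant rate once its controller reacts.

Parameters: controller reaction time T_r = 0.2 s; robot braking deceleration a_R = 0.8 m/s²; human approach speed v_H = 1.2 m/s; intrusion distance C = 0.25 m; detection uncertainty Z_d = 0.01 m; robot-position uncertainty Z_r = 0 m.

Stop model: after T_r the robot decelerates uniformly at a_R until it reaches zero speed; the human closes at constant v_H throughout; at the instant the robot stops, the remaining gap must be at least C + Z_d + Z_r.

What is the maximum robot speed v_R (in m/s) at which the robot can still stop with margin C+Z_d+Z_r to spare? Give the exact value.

v_R_max = 11/20 m/s = 0.5500 m/s

at the boundary: (5/8)·v² + (17/10)·v + (-3597/3200) = 0
  disc = (17/10)² − 4·(5/8)·(-3597/3200) = 36481/6400 ; √disc = 191/80
  v_R = (−(17/10) + 191/80) / (2·(5/8)) = 11/20 m/s
check:
T_s = v_R/a_R = (11/20)/(4/5) = 0.6875 s
reaction-phase robot travel = 0.5500·0.2000 = 0.1100 m
braking distance = 0.5500²/(2·0.8000) = 0.1891 m
person approaches 1.2000·(0.2000+0.6875) = 1.0650 m
C+Z_d+Z_r = 0.2500+0.0100+0.0000 = 0.2600 m
sum ≈ 0.1100+0.1891+1.0650+0.2600 ≈ 1.6241 m = S ✓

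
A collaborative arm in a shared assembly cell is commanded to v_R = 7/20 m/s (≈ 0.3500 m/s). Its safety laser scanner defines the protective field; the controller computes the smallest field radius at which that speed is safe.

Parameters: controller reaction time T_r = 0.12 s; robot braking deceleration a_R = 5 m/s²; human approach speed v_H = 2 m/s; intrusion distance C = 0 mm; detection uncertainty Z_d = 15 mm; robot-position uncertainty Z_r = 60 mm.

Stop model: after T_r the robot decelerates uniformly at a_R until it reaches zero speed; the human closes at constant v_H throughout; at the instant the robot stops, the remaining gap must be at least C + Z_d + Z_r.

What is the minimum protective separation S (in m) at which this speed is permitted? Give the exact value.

stop time T_s = (7/20)/5 = 0.0700 s
robot covers v_R·T_r = 0.3500·0.1200 = 0.0420 m before braking
braking distance = 0.3500²/(2·5.0000) = 0.0123 m
human over T_r+T_s: 2.0000·(0.1200+0.0700) = 0.3800 m
residual clearance needed = 0.0000+0.0150+0.0600 = 0.0750 m
S_min ≈ 0.0420+0.0123+0.3800+0.0750  ⇒  S_min = 2037/4000 m

S_min = 2037/4000 m = 0.5092 m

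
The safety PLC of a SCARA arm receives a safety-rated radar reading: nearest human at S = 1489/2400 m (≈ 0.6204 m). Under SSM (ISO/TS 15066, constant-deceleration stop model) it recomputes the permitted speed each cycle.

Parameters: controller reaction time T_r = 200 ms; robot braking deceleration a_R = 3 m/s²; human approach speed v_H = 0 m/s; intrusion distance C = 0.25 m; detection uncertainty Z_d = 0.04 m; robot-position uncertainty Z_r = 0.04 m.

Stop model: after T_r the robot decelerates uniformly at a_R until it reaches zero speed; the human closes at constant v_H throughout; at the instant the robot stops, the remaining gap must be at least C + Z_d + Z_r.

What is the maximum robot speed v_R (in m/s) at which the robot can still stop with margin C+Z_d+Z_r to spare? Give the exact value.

at the boundary: (1/6)·v² + (1/5)·v + (-697/2400) = 0
  disc = (1/5)² − 4·(1/6)·(-697/2400) = 841/3600 ; √disc = 29/60
  v_R = (−(1/5) + 29/60) / (2·(1/6)) = 17/20 m/s
check:
braking lasts T_s = (17/20)/3 = 0.2833 s
robot covers v_R·T_r = 0.8500·0.2000 = 0.1700 m before braking
robot under decel: 0.8500²/(2·3.0000) = 0.1204 m
human closes 0.0000·0.4833 = 0.0000 m
residual clearance needed = 0.2500+0.0400+0.0400 = 0.3300 m
sum ≈ 0.1700+0.1204+0.0000+0.3300 ≈ 0.6204 m = S ✓

v_R_max = 17/20 m/s = 0.8500 m/s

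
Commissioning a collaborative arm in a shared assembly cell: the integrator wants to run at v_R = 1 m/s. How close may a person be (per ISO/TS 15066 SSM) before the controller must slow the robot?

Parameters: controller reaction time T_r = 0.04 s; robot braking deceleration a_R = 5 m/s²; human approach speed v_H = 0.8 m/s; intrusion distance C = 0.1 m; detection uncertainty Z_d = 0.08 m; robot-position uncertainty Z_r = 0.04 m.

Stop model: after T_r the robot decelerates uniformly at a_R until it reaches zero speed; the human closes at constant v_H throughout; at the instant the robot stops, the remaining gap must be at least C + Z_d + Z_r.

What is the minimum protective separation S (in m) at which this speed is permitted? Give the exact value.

S_min = 69/125 m = 0.5520 m

T_s = v_R/a_R = 1/5 = 0.2000 s
robot in T_r: 1.0000·0.0400 = 0.0400 m
robot covers 1.0000·0.2000 − ½·5.0000·0.2000² = 0.1000 m while stopping
human over T_r+T_s: 0.8000·(0.0400+0.2000) = 0.1920 m
margins: 0.1000+0.0800+0.0400 = 0.2200 m
S_min ≈ 0.0400+0.1000+0.1920+0.2200  ⇒  S_min = 69/125 m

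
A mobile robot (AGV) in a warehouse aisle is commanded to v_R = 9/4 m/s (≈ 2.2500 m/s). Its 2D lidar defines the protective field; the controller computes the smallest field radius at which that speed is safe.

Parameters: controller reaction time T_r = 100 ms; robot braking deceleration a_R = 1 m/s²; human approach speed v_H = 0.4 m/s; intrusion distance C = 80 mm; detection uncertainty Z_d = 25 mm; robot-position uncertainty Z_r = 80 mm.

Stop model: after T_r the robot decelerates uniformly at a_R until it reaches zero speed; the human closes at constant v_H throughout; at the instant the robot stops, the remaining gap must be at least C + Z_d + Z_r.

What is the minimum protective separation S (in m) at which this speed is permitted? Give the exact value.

S_min = 621/160 m = 3.8813 m

braking lasts T_s = (9/4)/1 = 2.2500 s
robot in T_r: 2.2500·0.1000 = 0.2250 m
braking distance = 2.2500²/(2·1.0000) = 2.5312 m
human over T_r+T_s: 0.4000·(0.1000+2.2500) = 0.9400 m
residual clearance needed = 0.0800+0.0250+0.0800 = 0.1850 m
S_min ≈ 0.2250+2.5312+0.9400+0.1850  ⇒  S_min = 621/160 m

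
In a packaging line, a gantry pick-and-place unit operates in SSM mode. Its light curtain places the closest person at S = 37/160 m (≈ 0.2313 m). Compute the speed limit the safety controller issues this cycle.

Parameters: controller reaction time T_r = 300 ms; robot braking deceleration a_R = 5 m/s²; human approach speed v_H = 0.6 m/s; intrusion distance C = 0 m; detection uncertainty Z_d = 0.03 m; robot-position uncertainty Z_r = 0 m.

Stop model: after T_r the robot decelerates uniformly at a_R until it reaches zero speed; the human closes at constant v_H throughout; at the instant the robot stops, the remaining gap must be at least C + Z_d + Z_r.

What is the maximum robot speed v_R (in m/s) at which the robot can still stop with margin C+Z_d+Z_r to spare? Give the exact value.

collect terms ⇒ (1/10)·v_R² + (21/50)·v_R + (-17/800) = 0
  disc = (21/50)² − 4·(1/10)·(-17/800) = 1849/10000 ; √disc = 43/100
  v_R = (−(21/50) + 43/100) / (2·(1/10)) = 1/20 m/s
check:
stop time T_s = (1/20)/5 = 0.0100 s
reaction-phase robot travel = 0.0500·0.3000 = 0.0150 m
robot covers 0.0500·0.0100 − ½·5.0000·0.0100² = 0.0003 m while stopping
human closes 0.6000·0.3100 = 0.1860 m
residual clearance needed = 0.0000+0.0300+0.0000 = 0.0300 m
sum ≈ 0.0150+0.0003+0.1860+0.0300 ≈ 0.2313 m = S ✓

v_R_max = 1/20 m/s = 0.0500 m/s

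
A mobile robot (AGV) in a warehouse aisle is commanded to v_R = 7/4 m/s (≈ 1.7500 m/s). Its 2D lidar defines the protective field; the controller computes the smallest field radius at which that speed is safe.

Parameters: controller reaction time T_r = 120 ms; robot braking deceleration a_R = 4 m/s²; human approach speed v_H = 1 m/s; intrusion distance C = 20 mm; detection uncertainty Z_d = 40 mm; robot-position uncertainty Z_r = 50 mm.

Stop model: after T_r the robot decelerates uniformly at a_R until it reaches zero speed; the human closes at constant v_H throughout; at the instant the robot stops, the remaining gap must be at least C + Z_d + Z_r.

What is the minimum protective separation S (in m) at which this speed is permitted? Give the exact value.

T_s = v_R/a_R = (7/4)/4 = 0.4375 s
robot covers v_R·T_r = 1.7500·0.1200 = 0.2100 m before braking
braking distance = 1.7500²/(2·4.0000) = 0.3828 m
human over T_r+T_s: 1.0000·(0.1200+0.4375) = 0.5575 m
margins: 0.0200+0.0400+0.0500 = 0.1100 m
S_min ≈ 0.2100+0.3828+0.5575+0.1100  ⇒  S_min = 4033/3200 m

S_min = 4033/3200 m = 1.2603 m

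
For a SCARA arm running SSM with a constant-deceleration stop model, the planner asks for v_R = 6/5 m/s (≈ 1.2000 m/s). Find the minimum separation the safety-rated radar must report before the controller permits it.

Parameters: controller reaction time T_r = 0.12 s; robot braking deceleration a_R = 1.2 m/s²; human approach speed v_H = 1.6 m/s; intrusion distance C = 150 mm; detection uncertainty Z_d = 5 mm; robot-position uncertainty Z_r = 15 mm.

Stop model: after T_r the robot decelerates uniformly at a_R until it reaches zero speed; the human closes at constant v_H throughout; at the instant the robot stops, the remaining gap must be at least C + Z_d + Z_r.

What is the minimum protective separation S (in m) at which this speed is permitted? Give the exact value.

S_min = 1353/500 m = 2.7060 m

T_s = v_R/a_R = (6/5)/(6/5) = 1.0000 s
robot in T_r: 1.2000·0.1200 = 0.1440 m
robot under decel: 1.2000²/(2·1.2000) = 0.6000 m
person approaches 1.6000·(0.1200+1.0000) = 1.7920 m
margins: 0.1500+0.0050+0.0150 = 0.1700 m
S_min ≈ 0.1440+0.6000+1.7920+0.1700  ⇒  S_min = 1353/500 m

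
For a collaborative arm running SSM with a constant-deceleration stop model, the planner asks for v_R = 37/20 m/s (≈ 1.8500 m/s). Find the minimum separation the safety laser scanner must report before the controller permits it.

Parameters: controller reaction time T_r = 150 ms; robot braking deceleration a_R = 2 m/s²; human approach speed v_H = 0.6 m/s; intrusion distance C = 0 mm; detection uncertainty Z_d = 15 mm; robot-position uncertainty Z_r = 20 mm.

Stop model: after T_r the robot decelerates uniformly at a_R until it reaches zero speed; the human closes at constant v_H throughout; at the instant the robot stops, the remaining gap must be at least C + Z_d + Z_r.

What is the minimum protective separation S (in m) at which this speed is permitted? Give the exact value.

S_min = 2901/1600 m = 1.8131 m

T_s = v_R/a_R = (37/20)/2 = 0.9250 s
robot in T_r: 1.8500·0.1500 = 0.2775 m
braking distance = 1.8500²/(2·2.0000) = 0.8556 m
human closes 0.6000·1.0750 = 0.6450 m
residual clearance needed = 0.0000+0.0150+0.0200 = 0.0350 m
S_min ≈ 0.2775+0.8556+0.6450+0.0350  ⇒  S_min = 2901/1600 m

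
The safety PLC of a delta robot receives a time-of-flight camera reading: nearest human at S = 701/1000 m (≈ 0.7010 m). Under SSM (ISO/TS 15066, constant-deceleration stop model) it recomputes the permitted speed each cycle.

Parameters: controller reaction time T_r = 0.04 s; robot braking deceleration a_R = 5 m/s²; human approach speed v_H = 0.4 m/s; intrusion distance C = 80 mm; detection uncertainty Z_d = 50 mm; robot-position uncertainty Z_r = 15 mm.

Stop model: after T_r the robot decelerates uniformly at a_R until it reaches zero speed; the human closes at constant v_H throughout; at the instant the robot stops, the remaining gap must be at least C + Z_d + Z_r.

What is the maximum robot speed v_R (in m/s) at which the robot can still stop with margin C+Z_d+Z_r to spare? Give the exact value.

v_R_max = 9/5 m/s = 1.8000 m/s

quadratic (1/10)·v² + (3/25)·v + (-27/50) = 0
  disc = (3/25)² − 4·(1/10)·(-27/50) = 144/625 ; √disc = 12/25
  v_R = (−(3/25) + 12/25) / (2·(1/10)) = 9/5 m/s
check:
braking lasts T_s = (9/5)/5 = 0.3600 s
robot covers v_R·T_r = 1.8000·0.0400 = 0.0720 m before braking
robot under decel: 1.8000²/(2·5.0000) = 0.3240 m
person approaches 0.4000·(0.0400+0.3600) = 0.1600 m
margins: 0.0800+0.0500+0.0150 = 0.1450 m
sum ≈ 0.0720+0.3240+0.1600+0.1450 ≈ 0.7010 m = S ✓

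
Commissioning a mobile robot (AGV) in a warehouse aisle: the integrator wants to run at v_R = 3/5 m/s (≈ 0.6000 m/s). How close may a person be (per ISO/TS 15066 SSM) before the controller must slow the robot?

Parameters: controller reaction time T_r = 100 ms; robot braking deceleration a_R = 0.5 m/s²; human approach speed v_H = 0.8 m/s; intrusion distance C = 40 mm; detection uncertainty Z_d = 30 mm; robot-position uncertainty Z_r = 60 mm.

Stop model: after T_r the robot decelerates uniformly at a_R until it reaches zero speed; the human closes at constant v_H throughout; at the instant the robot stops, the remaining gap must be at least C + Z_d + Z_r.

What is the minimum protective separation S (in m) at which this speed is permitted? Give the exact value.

S_min = 159/100 m = 1.5900 m

T_s = v_R/a_R = (3/5)/(1/2) = 1.2000 s
robot in T_r: 0.6000·0.1000 = 0.0600 m
braking distance = 0.6000²/(2·0.5000) = 0.3600 m
human closes 0.8000·1.3000 = 1.0400 m
margins: 0.0400+0.0300+0.0600 = 0.1300 m
S_min ≈ 0.0600+0.3600+1.0400+0.1300  ⇒  S_min = 159/100 m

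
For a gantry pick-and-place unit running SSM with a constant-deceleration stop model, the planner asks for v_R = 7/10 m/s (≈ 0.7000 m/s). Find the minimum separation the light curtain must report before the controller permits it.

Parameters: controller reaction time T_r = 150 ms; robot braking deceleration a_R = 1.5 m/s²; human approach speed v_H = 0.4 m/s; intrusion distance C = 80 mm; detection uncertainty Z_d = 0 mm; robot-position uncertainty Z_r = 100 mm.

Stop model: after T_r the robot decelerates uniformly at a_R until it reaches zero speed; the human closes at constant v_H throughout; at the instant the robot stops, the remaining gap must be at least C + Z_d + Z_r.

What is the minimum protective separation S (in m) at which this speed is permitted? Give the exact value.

S_min = 139/200 m = 0.6950 m

stop time T_s = (7/10)/(3/2) = 0.4667 s
robot in T_r: 0.7000·0.1500 = 0.1050 m
robot covers 0.7000·0.4667 − ½·1.5000·0.4667² = 0.1633 m while stopping
person approaches 0.4000·(0.1500+0.4667) = 0.2467 m
residual clearance needed = 0.0800+0.0000+0.1000 = 0.1800 m
S_min ≈ 0.1050+0.1633+0.2467+0.1800  ⇒  S_min = 139/200 m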